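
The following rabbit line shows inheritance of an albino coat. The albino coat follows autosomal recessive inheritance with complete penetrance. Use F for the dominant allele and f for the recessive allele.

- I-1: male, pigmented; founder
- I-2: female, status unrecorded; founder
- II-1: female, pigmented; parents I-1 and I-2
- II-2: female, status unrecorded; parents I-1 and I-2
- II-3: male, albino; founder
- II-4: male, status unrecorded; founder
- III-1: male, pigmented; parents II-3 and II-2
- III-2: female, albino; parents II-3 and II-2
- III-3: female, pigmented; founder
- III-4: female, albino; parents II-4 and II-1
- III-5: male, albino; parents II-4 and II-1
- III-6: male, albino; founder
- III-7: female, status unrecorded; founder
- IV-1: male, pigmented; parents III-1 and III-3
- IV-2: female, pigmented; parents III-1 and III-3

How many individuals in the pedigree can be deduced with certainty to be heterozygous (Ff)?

Obligate heterozygotes: II-1 is pigmented so carries F and passed f to III-4 (ff), so II-1 is Ff; II-2 passed F to III-1 (Ff, whose f came from II-3) and passed f to III-2 (ff), so II-2 is Ff; III-1 is pigmented so carries F and received f from II-3 (ff), so III-1 is Ff.
Every other individual is either homozygous by phenotype or has at least one consistent homozygous assignment, so the count is 3.

3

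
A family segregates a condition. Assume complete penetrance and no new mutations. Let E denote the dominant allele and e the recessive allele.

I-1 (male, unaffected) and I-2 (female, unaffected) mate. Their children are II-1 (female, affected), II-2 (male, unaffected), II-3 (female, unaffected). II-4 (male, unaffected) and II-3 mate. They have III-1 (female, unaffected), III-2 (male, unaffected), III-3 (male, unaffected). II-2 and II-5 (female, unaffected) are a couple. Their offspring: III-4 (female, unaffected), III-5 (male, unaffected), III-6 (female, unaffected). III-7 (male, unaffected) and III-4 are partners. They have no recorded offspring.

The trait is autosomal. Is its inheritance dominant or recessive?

I-1 and I-2 are both unaffected yet have an affected child II-1. Under dominance, an affected child requires at least one affected parent, so the trait cannot be dominant.

recessive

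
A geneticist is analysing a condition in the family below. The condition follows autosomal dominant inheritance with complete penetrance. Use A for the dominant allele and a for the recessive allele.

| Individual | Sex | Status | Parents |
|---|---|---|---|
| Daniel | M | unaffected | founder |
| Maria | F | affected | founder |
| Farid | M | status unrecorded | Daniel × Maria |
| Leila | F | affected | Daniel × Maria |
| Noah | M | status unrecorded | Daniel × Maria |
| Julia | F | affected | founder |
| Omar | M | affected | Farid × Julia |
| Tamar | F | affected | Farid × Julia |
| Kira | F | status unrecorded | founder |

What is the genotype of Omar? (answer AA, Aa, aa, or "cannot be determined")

cannot be determined

Omar's phenotype allows AA or Aa, and no parent or child forces a single allele at both positions; consistent genotype assignments exist with Omar as AA or Aa.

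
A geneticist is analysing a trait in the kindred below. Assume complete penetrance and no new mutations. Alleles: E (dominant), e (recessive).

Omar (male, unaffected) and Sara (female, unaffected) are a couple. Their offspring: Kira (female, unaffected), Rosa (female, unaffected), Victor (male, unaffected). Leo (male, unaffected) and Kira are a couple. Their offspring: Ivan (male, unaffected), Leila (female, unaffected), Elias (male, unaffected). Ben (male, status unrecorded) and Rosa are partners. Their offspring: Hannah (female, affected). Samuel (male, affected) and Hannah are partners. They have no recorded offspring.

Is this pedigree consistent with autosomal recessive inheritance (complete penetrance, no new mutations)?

A consistent assignment under autosomal recessive exists: Omar EE, Sara Ee, Kira EE, Rosa Ee, Victor EE, Leo EE, Ben Ee, Ivan EE, Leila EE, Elias EE, Hannah ee, Samuel ee.
In this assignment every recorded phenotype matches its genotype and every non-founder's genotype is obtainable from its parents' genotypes, so the pedigree is consistent.

Yes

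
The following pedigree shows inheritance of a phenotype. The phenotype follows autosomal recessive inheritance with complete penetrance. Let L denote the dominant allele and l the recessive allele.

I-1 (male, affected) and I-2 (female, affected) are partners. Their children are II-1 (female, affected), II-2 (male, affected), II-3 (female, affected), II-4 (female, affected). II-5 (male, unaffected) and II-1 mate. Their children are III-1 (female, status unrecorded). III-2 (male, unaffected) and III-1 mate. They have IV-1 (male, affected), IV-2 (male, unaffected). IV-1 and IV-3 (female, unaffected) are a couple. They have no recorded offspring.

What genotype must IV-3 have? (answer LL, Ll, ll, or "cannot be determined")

cannot be determined

IV-3's phenotype allows LL or Ll, and no parent or child forces a single allele at both positions; consistent genotype assignments exist with IV-3 as LL or Ll.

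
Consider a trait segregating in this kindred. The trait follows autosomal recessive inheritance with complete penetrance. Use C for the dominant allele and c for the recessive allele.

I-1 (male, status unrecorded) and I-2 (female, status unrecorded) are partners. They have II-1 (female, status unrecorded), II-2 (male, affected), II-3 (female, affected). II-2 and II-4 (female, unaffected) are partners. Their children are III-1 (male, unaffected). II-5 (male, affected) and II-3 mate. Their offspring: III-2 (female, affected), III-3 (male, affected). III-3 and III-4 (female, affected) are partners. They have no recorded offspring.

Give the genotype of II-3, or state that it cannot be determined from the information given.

cc

II-3 is affected, so II-3 is cc.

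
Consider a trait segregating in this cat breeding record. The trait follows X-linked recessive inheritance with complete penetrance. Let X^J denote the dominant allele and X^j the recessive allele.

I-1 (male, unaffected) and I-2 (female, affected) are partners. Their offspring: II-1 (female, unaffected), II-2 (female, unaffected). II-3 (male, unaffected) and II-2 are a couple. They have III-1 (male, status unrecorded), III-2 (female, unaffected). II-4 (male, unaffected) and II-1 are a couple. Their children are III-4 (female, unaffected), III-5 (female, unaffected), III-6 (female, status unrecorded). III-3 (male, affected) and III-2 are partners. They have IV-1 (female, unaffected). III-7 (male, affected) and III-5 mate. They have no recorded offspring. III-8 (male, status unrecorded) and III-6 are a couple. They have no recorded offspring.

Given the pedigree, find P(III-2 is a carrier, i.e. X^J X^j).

II-3 is unaffected, so II-3 is X^J Y.
II-2 is unaffected so carries J and received j from I-2 (X^j X^j), so II-2 is X^J X^j.
Their cross gives offspring ratios 1/2 X^J X^J : 1/2 X^J X^j. Conditioning on III-2 being unaffected, P(X^J X^j) = 1/2 / 1 = 1/2 before taking III-2's own offspring into account.
III-3 is affected, so III-3 is X^j Y.
Now use III-2's offspring. Probability of each recorded status — unaffected daughter IV-1: 1/2 if III-2 is X^J X^j, 1 if X^J X^J.
Bayes: P(X^J X^j) = 1/2·1/2 / (1/2·1/2 + 1/2·1) = 1/3.

1/3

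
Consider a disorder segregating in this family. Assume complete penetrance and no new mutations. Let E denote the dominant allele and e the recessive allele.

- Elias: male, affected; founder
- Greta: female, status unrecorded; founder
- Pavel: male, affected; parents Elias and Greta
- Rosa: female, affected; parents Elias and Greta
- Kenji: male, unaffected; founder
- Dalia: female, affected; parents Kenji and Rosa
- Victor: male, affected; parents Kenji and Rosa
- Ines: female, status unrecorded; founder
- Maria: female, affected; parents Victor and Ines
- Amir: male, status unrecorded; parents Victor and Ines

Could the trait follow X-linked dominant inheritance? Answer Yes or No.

A consistent assignment under X-linked dominant exists: Elias X^E Y, Greta X^E X^E, Pavel X^E Y, Rosa X^E X^E, Kenji X^e Y, Dalia X^E X^e, Victor X^E Y, Ines X^E X^E, Maria X^E X^E, Amir X^E Y.
In this assignment every recorded phenotype matches its genotype and every non-founder's genotype is obtainable from its parents' genotypes, so the pedigree is consistent.

Yes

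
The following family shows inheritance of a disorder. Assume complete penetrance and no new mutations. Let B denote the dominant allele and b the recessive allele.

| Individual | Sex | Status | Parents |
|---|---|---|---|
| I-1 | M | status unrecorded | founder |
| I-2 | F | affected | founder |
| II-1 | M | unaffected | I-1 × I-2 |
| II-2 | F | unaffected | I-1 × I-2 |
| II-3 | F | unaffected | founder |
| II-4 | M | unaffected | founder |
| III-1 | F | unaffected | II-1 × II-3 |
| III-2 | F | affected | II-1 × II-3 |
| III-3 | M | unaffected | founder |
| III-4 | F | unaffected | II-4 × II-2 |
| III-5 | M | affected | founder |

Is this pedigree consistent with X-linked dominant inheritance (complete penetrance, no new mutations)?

Under X-linked dominant, III-2 (affected, female) cannot arise from II-1 (unaffected) × II-3 (unaffected).

No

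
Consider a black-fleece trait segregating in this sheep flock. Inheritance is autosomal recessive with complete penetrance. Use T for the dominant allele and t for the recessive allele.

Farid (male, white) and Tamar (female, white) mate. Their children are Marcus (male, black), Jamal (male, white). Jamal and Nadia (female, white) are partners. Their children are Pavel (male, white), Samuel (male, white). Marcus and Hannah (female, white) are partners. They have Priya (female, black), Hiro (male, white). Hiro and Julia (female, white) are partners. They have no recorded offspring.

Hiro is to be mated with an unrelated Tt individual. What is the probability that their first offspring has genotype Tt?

1/2

Hiro is white so carries T and received t from Marcus (tt), so Hiro is Tt.
The cross gives 1/4 TT : 1/2 Tt : 1/4 tt, so P(offspring has genotype Tt) = 1/2.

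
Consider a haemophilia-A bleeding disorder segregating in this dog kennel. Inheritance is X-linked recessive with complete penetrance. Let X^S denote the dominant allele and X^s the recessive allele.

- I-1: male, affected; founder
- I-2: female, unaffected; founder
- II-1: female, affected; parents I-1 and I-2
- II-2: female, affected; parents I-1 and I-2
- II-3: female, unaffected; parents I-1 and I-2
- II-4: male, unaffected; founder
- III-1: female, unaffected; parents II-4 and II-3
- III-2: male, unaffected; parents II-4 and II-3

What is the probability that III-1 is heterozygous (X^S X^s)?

1/2

II-4 is unaffected, so II-4 is X^S Y.
II-3 is unaffected so carries S and received s from I-1 (X^s Y), so II-3 is X^S X^s.
Their cross gives offspring ratios 1/2 X^S X^S : 1/2 X^S X^s. Conditioning on III-1 being unaffected, P(X^S X^s) = 1/2 / 1 = 1/2.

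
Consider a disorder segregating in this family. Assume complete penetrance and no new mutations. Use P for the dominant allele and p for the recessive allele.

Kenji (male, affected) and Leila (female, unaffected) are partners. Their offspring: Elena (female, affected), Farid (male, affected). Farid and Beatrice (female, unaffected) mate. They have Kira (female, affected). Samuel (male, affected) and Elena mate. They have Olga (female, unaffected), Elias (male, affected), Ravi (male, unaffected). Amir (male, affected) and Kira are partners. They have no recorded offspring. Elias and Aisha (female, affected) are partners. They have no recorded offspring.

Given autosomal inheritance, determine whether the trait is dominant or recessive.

dominant

Samuel and Elena are both affected yet have an unaffected child Olga. Under a recessive model two affected parents are homozygous and every child would be affected, so the trait cannot be recessive.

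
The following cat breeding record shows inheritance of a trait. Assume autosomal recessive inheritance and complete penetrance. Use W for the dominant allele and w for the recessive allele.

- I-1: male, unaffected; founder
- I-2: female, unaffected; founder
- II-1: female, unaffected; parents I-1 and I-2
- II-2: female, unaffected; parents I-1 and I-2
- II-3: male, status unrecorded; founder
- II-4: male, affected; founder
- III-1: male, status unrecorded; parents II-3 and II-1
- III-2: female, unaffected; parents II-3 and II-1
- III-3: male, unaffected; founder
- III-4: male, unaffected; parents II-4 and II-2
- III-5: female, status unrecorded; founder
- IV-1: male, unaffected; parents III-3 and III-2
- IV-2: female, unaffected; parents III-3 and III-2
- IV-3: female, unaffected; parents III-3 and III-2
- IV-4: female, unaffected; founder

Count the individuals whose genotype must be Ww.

1

Obligate heterozygotes: III-4 is unaffected so carries W and received w from II-4 (ww), so III-4 is Ww.
Every other individual is either homozygous by phenotype or has at least one consistent homozygous assignment, so the count is 1.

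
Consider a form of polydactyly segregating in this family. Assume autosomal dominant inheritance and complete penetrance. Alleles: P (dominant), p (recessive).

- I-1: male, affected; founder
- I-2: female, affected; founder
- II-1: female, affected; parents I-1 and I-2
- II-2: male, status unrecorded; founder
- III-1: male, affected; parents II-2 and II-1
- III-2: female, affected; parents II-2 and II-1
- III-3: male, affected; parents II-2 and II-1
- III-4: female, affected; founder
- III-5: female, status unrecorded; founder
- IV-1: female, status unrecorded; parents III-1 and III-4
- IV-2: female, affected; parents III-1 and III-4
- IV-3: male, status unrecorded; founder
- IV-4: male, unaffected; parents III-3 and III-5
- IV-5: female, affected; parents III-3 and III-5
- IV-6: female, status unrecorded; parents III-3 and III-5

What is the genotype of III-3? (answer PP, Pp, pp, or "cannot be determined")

From phenotype alone, III-3 is PP or Pp.
III-3 is affected so carries P and passed p to IV-4 (pp), so III-3 is Pp.

Pp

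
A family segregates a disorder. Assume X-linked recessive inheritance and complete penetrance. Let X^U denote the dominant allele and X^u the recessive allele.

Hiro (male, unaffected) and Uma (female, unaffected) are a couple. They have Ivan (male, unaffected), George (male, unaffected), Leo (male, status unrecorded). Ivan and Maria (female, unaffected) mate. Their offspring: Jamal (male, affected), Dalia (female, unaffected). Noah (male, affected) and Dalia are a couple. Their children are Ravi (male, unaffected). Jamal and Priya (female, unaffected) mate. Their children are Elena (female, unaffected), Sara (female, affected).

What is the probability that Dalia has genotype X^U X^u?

Ivan is unaffected, so Ivan is X^U Y.
Maria is unaffected so carries U and passed u to Jamal (X^u Y), so Maria is X^U X^u.
Their cross gives offspring ratios 1/2 X^U X^U : 1/2 X^U X^u. Conditioning on Dalia being unaffected, P(X^U X^u) = 1/2 / 1 = 1/2 before taking Dalia's own offspring into account.
Noah is affected, so Noah is X^u Y.
Now use Dalia's offspring. Probability of each recorded status — unaffected son Ravi: 1/2 if Dalia is X^U X^u, 1 if X^U X^U.
Bayes: P(X^U X^u) = 1/2·1/2 / (1/2·1/2 + 1/2·1) = 1/3.

1/3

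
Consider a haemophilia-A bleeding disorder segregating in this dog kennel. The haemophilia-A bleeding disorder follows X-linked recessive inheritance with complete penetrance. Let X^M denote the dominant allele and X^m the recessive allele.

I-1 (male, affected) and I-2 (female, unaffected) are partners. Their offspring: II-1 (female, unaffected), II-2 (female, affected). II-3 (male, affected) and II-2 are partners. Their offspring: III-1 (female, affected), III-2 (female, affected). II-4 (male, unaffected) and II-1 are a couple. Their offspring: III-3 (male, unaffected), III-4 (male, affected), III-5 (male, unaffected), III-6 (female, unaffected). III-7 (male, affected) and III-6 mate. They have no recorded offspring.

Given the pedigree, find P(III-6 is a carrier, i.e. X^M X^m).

1/2

II-4 is unaffected, so II-4 is X^M Y.
II-1 is unaffected so carries M and received m from I-1 (X^m Y), so II-1 is X^M X^m.
Their cross gives offspring ratios 1/2 X^M X^M : 1/2 X^M X^m. Conditioning on III-6 being unaffected, P(X^M X^m) = 1/2 / 1 = 1/2.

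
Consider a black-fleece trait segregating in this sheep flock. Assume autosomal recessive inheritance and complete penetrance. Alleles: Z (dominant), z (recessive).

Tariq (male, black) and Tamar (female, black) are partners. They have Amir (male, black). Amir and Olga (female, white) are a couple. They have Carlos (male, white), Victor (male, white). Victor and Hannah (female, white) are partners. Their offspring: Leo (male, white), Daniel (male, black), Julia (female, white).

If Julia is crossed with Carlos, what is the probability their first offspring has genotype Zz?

1/2

Victor is white so carries Z and received z from Amir (zz), so Victor is Zz.
Hannah is white so carries Z and passed z to Daniel (zz), so Hannah is Zz.
Julia is a white offspring of Victor (Zz) × Hannah (Zz), whose cross gives 1/4 ZZ : 1/2 Zz : 1/4 zz; conditioning on being white, Julia is ZZ with probability 1/3, Zz with probability 2/3.
Carlos is white so carries Z and received z from Amir (zz), so Carlos is Zz.
Summing over parental genotype combinations, P(offspring has genotype Zz) = 1/3·1/2 + 2/3·1/2 = 1/2.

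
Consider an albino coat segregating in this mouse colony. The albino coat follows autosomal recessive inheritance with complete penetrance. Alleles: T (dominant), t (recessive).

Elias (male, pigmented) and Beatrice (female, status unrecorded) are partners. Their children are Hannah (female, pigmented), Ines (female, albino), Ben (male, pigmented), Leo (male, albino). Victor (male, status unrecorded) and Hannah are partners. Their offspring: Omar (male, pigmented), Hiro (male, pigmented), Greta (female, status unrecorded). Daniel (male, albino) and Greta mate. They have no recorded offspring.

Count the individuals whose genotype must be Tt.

Obligate heterozygotes: Elias is pigmented so carries T and passed t to Ines (tt), so Elias is Tt.
Every other individual is either homozygous by phenotype or has at least one consistent homozygous assignment, so the count is 1.

1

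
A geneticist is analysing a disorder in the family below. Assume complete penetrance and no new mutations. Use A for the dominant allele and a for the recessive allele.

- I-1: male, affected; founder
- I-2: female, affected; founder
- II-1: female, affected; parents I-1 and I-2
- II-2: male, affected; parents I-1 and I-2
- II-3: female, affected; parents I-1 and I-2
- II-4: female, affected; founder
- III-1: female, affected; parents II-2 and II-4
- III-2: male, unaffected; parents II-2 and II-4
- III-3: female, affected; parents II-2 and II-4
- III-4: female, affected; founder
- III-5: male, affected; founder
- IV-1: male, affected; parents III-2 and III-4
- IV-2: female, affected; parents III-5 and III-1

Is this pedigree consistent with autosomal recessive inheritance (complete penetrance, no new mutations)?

No

Under autosomal recessive, III-2 (unaffected, male) cannot arise from II-2 (affected) × II-4 (affected).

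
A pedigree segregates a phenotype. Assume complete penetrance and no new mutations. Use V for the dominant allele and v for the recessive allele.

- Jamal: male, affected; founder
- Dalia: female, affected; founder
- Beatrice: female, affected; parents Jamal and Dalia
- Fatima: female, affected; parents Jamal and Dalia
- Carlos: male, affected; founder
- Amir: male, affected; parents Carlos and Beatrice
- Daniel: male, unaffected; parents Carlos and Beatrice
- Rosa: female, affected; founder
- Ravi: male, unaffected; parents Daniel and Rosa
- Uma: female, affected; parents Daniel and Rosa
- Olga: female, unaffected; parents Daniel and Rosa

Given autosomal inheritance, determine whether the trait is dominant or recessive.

dominant

Carlos and Beatrice are both affected yet have an unaffected child Daniel. Under a recessive model two affected parents are homozygous and every child would be affected, so the trait cannot be recessive.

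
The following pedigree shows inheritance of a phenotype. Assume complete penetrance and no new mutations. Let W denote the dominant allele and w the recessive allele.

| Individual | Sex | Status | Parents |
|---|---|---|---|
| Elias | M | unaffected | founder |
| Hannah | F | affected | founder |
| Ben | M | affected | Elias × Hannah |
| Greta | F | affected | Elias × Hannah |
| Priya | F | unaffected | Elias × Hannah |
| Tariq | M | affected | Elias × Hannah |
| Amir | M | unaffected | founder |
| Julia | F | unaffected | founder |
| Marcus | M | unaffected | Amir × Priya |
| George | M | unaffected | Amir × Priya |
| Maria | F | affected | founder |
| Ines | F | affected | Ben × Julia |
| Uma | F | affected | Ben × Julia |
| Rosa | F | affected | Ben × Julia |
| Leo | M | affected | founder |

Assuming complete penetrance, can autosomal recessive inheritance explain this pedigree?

A consistent assignment under autosomal recessive exists: Elias Ww, Hannah ww, Ben ww, Greta ww, Priya Ww, Tariq ww, Amir WW, Julia Ww, Marcus WW, George WW, Maria ww, Ines ww, Uma ww, Rosa ww, Leo ww.
In this assignment every recorded phenotype matches its genotype and every non-founder's genotype is obtainable from its parents' genotypes, so the pedigree is consistent.

Yes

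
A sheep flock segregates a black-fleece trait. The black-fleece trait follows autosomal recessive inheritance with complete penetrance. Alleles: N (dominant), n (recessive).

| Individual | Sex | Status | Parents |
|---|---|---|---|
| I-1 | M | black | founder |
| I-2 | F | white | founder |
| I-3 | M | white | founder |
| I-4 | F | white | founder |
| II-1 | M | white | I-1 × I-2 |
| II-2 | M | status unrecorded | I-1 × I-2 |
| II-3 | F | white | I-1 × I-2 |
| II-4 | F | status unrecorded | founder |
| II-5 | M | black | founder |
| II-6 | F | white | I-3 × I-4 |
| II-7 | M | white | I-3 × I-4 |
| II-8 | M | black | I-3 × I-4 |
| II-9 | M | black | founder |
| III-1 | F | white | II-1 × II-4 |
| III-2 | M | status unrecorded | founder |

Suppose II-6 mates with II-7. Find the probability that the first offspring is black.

I-3 is white so carries N and passed n to II-8 (nn), so I-3 is Nn.
I-4 is white so carries N and passed n to II-8 (nn), so I-4 is Nn.
II-6 is a white offspring of I-3 (Nn) × I-4 (Nn), whose cross gives 1/4 NN : 1/2 Nn : 1/4 nn; conditioning on being white, II-6 is NN with probability 1/3, Nn with probability 2/3.
II-7 is a white offspring of I-3 (Nn) × I-4 (Nn), whose cross gives 1/4 NN : 1/2 Nn : 1/4 nn; conditioning on being white, II-7 is NN with probability 1/3, Nn with probability 2/3.
Summing over parental genotype combinations, P(offspring is black) = 4/9·1/4 = 1/9.

1/9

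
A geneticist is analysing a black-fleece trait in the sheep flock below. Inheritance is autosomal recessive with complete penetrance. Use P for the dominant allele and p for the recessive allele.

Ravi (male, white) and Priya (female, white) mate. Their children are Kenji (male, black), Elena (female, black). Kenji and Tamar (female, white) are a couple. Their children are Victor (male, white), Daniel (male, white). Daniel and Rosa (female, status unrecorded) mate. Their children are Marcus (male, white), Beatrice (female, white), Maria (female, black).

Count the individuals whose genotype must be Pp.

Obligate heterozygotes: Ravi is white so carries P and passed p to Kenji (pp), so Ravi is Pp; Priya is white so carries P and passed p to Kenji (pp), so Priya is Pp; Victor is white so carries P and received p from Kenji (pp), so Victor is Pp; Daniel is white so carries P and received p from Kenji (pp), so Daniel is Pp.
Every other individual is either homozygous by phenotype or has at least one consistent homozygous assignment, so the count is 4.

4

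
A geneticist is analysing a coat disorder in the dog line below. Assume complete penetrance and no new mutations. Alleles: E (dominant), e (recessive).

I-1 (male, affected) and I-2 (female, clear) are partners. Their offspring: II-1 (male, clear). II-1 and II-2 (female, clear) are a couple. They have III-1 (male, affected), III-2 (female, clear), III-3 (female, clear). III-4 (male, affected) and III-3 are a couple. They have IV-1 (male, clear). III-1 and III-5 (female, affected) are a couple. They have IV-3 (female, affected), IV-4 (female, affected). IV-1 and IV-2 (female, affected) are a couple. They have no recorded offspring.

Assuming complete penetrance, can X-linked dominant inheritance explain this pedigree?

No

Under X-linked dominant, III-1 (affected, male) cannot arise from II-1 (clear) × II-2 (clear).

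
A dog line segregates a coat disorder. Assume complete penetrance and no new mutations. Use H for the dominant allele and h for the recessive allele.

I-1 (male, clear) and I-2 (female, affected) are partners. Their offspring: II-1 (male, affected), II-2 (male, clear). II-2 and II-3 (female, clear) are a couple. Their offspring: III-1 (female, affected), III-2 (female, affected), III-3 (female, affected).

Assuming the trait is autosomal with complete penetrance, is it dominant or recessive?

II-2 and II-3 are both clear yet have an affected child III-1. Under dominance, an affected child requires at least one affected parent, so the trait cannot be dominant.

recessive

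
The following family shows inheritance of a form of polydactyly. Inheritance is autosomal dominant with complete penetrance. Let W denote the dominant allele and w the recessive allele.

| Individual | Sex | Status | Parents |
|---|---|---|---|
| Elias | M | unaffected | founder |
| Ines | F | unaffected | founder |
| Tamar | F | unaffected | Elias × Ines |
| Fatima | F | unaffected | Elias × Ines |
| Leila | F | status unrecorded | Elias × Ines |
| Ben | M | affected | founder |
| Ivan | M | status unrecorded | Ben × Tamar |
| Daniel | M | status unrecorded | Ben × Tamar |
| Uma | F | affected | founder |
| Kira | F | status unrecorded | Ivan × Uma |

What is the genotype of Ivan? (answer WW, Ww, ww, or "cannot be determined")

cannot be determined

Ivan's phenotype is unrecorded, and no parent or child forces a single allele at both positions; consistent genotype assignments exist with Ivan as Ww or ww.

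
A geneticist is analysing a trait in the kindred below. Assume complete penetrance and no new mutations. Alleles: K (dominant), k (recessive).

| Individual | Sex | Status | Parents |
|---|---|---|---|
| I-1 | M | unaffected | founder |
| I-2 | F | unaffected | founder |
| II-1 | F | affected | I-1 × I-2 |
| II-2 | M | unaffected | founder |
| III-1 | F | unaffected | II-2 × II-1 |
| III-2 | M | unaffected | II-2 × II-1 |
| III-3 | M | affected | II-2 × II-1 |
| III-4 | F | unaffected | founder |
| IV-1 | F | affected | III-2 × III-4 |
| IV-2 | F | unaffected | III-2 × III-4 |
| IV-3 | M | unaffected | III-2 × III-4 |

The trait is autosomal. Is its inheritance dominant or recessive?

recessive

I-1 and I-2 are both unaffected yet have an affected child II-1. Under dominance, an affected child requires at least one affected parent, so the trait cannot be dominant.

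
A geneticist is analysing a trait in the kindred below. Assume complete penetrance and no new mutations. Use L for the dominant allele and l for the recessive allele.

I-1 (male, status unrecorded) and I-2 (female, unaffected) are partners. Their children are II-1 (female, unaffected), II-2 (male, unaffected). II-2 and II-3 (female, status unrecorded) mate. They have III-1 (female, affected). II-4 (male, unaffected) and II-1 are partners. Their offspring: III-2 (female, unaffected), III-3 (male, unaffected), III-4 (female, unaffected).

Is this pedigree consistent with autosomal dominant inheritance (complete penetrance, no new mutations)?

A consistent assignment under autosomal dominant exists: I-1 Ll, I-2 ll, II-1 ll, II-2 ll, II-3 LL, II-4 ll, III-1 Ll, III-2 ll, III-3 ll, III-4 ll.
In this assignment every recorded phenotype matches its genotype and every non-founder's genotype is obtainable from its parents' genotypes, so the pedigree is consistent.

Yes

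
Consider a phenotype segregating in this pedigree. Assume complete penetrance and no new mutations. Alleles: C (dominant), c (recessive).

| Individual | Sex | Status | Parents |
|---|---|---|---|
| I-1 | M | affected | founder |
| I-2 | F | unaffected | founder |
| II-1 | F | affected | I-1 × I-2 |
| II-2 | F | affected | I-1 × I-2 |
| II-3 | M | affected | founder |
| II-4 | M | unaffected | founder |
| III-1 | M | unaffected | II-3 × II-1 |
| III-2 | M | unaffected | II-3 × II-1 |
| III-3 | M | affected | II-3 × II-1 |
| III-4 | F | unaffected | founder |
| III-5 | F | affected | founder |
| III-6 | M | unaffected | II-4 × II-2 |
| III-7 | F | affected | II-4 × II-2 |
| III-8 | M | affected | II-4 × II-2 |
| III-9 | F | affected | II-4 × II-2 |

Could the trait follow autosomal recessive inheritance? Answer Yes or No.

No

Under autosomal recessive, III-1 (unaffected, male) cannot arise from II-3 (affected) × II-1 (affected).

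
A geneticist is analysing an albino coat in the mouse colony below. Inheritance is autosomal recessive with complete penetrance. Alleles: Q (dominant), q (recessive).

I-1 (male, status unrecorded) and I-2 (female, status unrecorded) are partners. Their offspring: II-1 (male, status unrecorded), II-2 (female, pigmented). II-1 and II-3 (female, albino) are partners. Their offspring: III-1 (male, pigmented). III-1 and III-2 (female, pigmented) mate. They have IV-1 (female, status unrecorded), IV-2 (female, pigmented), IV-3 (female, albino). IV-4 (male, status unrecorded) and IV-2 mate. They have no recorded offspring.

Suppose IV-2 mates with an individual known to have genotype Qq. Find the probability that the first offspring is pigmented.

III-1 is pigmented so carries Q and received q from II-3 (qq), so III-1 is Qq.
III-2 is pigmented so carries Q and passed q to IV-3 (qq), so III-2 is Qq.
IV-2 is a pigmented offspring of III-1 (Qq) × III-2 (Qq), whose cross gives 1/4 QQ : 1/2 Qq : 1/4 qq; conditioning on being pigmented, IV-2 is QQ with probability 1/3, Qq with probability 2/3.
Summing over parental genotype combinations, P(offspring is pigmented) = 1/3·1 + 2/3·3/4 = 5/6.

5/6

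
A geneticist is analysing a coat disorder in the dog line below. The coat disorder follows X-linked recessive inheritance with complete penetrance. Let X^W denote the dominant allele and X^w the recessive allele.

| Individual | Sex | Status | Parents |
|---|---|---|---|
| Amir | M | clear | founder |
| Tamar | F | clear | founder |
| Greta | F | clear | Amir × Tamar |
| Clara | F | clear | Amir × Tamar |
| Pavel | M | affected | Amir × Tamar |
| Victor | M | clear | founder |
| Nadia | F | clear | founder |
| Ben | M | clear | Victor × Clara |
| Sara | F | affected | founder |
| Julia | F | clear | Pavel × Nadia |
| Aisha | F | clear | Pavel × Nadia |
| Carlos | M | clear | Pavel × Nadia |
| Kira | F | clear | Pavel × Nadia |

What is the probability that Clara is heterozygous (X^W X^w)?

1/3

Amir is clear, so Amir is X^W Y.
Tamar is clear so carries W and passed w to Pavel (X^w Y), so Tamar is X^W X^w.
Their cross gives offspring ratios 1/2 X^W X^W : 1/2 X^W X^w. Conditioning on Clara being clear, P(X^W X^w) = 1/2 / 1 = 1/2 before taking Clara's own offspring into account.
Victor is clear, so Victor is X^W Y.
Now use Clara's offspring. Probability of each recorded status — clear son Ben: 1/2 if Clara is X^W X^w, 1 if X^W X^W.
Bayes: P(X^W X^w) = 1/2·1/2 / (1/2·1/2 + 1/2·1) = 1/3.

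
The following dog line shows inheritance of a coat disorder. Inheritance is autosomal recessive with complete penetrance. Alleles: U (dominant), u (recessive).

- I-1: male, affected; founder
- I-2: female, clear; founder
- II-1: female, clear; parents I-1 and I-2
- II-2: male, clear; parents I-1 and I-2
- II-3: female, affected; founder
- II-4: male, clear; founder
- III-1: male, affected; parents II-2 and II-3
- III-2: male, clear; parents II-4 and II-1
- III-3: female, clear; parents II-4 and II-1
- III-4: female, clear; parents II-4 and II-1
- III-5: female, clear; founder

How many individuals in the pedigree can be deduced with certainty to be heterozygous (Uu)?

2

Obligate heterozygotes: II-1 is clear so carries U and received u from I-1 (uu), so II-1 is Uu; II-2 is clear so carries U and received u from I-1 (uu), so II-2 is Uu.
Every other individual is either homozygous by phenotype or has at least one consistent homozygous assignment, so the count is 2.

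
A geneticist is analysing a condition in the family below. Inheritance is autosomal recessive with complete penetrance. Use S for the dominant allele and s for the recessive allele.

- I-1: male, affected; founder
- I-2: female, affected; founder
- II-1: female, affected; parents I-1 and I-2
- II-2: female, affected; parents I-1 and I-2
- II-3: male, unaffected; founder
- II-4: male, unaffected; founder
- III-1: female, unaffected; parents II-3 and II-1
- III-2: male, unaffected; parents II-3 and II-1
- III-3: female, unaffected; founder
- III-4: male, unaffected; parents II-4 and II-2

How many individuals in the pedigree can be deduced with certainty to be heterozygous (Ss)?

3

Obligate heterozygotes: III-1 is unaffected so carries S and received s from II-1 (ss), so III-1 is Ss; III-2 is unaffected so carries S and received s from II-1 (ss), so III-2 is Ss; III-4 is unaffected so carries S and received s from II-2 (ss), so III-4 is Ss.
Every other individual is either homozygous by phenotype or has at least one consistent homozygous assignment, so the count is 3.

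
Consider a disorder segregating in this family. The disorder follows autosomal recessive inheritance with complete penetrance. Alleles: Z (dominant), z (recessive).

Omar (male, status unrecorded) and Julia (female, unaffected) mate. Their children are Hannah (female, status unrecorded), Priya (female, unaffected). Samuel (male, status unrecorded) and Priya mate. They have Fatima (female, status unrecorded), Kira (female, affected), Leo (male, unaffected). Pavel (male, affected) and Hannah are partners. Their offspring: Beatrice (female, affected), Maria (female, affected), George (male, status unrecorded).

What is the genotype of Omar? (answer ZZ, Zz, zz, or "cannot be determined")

cannot be determined

Omar's phenotype is unrecorded, and no parent or child forces a single allele at both positions; consistent genotype assignments exist with Omar as ZZ or Zz or zz.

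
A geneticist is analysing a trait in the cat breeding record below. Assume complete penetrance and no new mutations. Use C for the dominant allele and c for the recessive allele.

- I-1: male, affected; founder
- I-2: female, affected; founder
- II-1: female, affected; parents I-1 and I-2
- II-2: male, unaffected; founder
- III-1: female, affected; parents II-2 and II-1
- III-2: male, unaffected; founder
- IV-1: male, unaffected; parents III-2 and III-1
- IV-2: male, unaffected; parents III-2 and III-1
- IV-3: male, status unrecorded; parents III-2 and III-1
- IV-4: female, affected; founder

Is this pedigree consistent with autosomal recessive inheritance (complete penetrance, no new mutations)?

Yes

A consistent assignment under autosomal recessive exists: I-1 cc, I-2 cc, II-1 cc, II-2 Cc, III-1 cc, III-2 CC, IV-1 Cc, IV-2 Cc, IV-3 Cc, IV-4 cc.
In this assignment every recorded phenotype matches its genotype and every non-founder's genotype is obtainable from its parents' genotypes, so the pedigree is consistent.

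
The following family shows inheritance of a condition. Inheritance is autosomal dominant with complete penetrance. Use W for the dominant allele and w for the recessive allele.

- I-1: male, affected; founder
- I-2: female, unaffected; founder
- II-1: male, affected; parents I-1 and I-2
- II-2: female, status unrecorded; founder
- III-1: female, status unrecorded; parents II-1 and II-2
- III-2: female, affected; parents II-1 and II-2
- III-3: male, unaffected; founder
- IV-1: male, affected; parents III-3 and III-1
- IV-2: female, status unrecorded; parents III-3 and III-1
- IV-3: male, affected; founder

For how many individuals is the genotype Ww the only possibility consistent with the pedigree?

Obligate heterozygotes: II-1 is affected so carries W and received w from I-2 (ww), so II-1 is Ww; IV-1 is affected so carries W and received w from III-3 (ww), so IV-1 is Ww.
Every other individual is either homozygous by phenotype or has at least one consistent homozygous assignment, so the count is 2.

2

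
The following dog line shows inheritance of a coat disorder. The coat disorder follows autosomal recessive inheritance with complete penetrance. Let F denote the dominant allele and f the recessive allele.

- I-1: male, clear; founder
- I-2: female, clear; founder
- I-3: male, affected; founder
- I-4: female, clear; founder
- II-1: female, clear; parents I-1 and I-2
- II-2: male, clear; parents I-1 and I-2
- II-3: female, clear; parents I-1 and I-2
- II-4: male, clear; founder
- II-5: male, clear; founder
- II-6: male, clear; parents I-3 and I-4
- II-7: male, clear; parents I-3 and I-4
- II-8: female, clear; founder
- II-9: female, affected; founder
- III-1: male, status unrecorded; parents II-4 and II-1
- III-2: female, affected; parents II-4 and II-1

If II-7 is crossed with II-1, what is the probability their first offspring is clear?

II-7 is clear so carries F and received f from I-3 (ff), so II-7 is Ff.
II-1 is clear so carries F and passed f to III-2 (ff), so II-1 is Ff.
The cross gives 1/4 FF : 1/2 Ff : 1/4 ff, so P(offspring is clear) = 3/4.

3/4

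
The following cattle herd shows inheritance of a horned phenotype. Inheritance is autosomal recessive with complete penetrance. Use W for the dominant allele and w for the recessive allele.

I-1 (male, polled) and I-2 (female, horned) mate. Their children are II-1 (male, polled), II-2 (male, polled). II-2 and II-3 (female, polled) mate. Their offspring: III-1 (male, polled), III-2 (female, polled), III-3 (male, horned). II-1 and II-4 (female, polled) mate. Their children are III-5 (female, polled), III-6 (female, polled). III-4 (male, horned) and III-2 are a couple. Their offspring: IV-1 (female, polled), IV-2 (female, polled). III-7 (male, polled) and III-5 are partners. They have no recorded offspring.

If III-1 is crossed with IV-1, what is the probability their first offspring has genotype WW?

1/3

II-2 is polled so carries W and received w from I-2 (ww), so II-2 is Ww.
II-3 is polled so carries W and passed w to III-3 (ww), so II-3 is Ww.
III-1 is a polled offspring of II-2 (Ww) × II-3 (Ww), whose cross gives 1/4 WW : 1/2 Ww : 1/4 ww; conditioning on being polled, III-1 is WW with probability 1/3, Ww with probability 2/3.
IV-1 is polled so carries W and received w from III-4 (ww), so IV-1 is Ww.
Summing over parental genotype combinations, P(offspring has genotype WW) = 1/3·1/2 + 2/3·1/4 = 1/3.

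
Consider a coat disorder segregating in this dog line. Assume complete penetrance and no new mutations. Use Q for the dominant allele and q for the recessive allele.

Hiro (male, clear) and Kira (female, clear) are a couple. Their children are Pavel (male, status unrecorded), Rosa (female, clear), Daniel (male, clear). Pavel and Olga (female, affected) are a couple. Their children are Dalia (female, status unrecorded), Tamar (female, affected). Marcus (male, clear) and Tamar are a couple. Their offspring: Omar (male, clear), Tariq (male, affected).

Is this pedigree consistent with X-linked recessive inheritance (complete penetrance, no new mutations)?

No

Under X-linked recessive, Omar (clear, male) cannot arise from Marcus (clear) × Tamar (affected).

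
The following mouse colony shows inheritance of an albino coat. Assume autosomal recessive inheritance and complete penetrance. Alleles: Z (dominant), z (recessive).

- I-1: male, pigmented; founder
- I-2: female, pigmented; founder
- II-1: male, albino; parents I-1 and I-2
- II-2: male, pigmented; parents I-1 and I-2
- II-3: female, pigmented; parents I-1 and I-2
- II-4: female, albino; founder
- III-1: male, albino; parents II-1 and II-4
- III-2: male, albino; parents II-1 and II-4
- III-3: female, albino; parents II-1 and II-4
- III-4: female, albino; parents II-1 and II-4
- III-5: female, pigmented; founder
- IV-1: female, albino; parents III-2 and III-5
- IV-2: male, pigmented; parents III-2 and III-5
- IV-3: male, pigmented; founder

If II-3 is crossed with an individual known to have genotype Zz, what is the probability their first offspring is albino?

I-1 is pigmented so carries Z and passed z to II-1 (zz), so I-1 is Zz.
I-2 is pigmented so carries Z and passed z to II-1 (zz), so I-2 is Zz.
II-3 is a pigmented offspring of I-1 (Zz) × I-2 (Zz), whose cross gives 1/4 ZZ : 1/2 Zz : 1/4 zz; conditioning on being pigmented, II-3 is ZZ with probability 1/3, Zz with probability 2/3.
Summing over parental genotype combinations, P(offspring is albino) = 2/3·1/4 = 1/6.

1/6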